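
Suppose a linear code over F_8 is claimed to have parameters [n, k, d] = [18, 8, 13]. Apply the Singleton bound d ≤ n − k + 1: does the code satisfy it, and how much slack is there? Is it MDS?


Singleton RHS = n − k + 1 = 11, slack = -2, bound violated (no such code; not MDS).

Singleton bound: d ≤ n − k + 1.
Here n = 18, k = 8, so n − k + 1 = 11.
Given d = 13, check d ≤ 11: NO.
Slack = (n − k + 1) − d = -2.
The slack is negative: d = 13 exceeds n − k + 1 = 11 by 2, so the Singleton bound is violated and no linear [18, 8, 13]_8 code can exist. In particular it is not MDS (MDS requires d = n − k + 1 exactly).
Description: the claimed parameters are [18, 8, 13]_8; such a code would be impossible (violates the Singleton bound).


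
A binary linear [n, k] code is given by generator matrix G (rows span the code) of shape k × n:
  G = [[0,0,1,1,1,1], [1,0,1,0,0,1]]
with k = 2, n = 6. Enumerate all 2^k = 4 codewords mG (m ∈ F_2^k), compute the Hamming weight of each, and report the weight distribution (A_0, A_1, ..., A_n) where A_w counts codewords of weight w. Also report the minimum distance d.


Weight distribution: A_0 = 1, A_3 = 2, A_4 = 1. Minimum distance d = 3.

Enumerate all 2^2 = 4 messages m ∈ F_2^2.
For each, compute codeword c = mG in F_2^6, then tally its weight.
  m = 00 → c = 000000, weight = 0.
  m = 10 → c = 001111, weight = 4.
  m = 01 → c = 101001, weight = 3.
  m = 11 → c = 100110, weight = 3.
Tally weights:
  weight 0: 1 codewords.
  weight 3: 2 codewords.
  weight 4: 1 codewords.
Minimum distance d = smallest w > 0 with A_w > 0 = 3.
Sanity: Σ A_w = 4 = 2^2 = 4 ✓.


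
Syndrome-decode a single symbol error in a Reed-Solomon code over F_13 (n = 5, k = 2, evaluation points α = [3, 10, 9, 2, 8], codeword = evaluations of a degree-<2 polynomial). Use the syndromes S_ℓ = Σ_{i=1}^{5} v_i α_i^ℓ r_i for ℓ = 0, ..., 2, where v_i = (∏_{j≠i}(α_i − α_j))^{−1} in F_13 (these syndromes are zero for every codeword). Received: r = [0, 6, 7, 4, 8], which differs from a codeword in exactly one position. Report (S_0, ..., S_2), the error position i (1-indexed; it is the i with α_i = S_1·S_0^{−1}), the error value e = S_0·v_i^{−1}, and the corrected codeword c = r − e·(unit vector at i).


S = (5, 10, 7), error at position 4, error magnitude e = 3, c = [0, 6, 7, 1, 8].

Step 1: column multipliers v_i = (∏_{j≠i}(α_i − α_j))^{−1} mod 13.
  i = 1 (α = 3): (3−10)(3−9)(3−2)(3−8) = (−7)·(−6)·1·(−5) = −210 ≡ 11, so v_1 = 11^{−1} = 6 (mod 13).
  i = 2 (α = 10): (10−3)(10−9)(10−2)(10−8) = 7·1·8·2 = 112 ≡ 8, so v_2 = 8^{−1} = 5 (mod 13).
  i = 3 (α = 9): (9−3)(9−10)(9−2)(9−8) = 6·(−1)·7·1 = −42 ≡ 10, so v_3 = 10^{−1} = 4 (mod 13).
  i = 4 (α = 2): (2−3)(2−10)(2−9)(2−8) = (−1)·(−8)·(−7)·(−6) = 336 ≡ 11, so v_4 = 11^{−1} = 6 (mod 13).
  i = 5 (α = 8): (8−3)(8−10)(8−9)(8−2) = 5·(−2)·(−1)·6 = 60 ≡ 8, so v_5 = 8^{−1} = 5 (mod 13).
  v = [6, 5, 4, 6, 5].
Step 2: syndromes of r = [0, 6, 7, 4, 8] (all sums mod 13).
  S_0 = Σ v_i r_i = 6·0 + 5·6 + 4·7 + 6·4 + 5·8 = 122 ≡ 5.
  S_1 = Σ v_i α_i r_i = 6·3·0 + 5·10·6 + 4·9·7 + 6·2·4 + 5·8·8 = 920 ≡ 10.
  α_i^2 mod 13 = [9, 9, 3, 4, 12].
  S_2 = Σ v_i α_i^2 r_i = 6·9·0 + 5·9·6 + 4·3·7 + 6·4·4 + 5·12·8 = 930 ≡ 7.
  S = (5, 10, 7) ≠ 0, so r is not a codeword (an error is present).
Step 3: locate the error. For a single error e at position i, S_ℓ = v_i·e·α_i^ℓ, so α_err = S_1/S_0.
  S_0^{−1} = 5^{−1} = 8 (mod 13), so α_err = 10·8 = 80 ≡ 2 = α_4. Error position i = 4.
  Consistency check: S_2/S_1 = 7·4 = 28 ≡ 2 = α_err ✓ (single-error assumption holds).
Step 4: error magnitude e = S_0/v_4 = S_0·∏_{j≠4}(α_4 − α_j) = 5·11 = 55 ≡ 3 (mod 13).
Step 5: correct position 4: c_4 = r_4 − e = 4 − 3 ≡ 1 (mod 13). Hence c = [0, 6, 7, 1, 8].
  Check: interpolating c through the α_i gives m(x) = 3 + 12·x (degree < 2) with m(α_i) = c_i for every i, so c is indeed a codeword.


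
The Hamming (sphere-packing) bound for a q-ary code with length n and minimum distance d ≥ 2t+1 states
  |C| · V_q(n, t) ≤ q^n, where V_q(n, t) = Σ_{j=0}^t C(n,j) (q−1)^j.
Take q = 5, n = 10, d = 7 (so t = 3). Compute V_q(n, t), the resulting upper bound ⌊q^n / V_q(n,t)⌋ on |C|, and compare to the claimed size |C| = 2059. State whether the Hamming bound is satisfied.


V_q(n, t) = 8441, q^n = 9765625, Hamming bound = 1156, |C| = 2059 > bound (violated).

Step 1: Compute V_q(n, t) = Σ_{j=0}^3 C(n, j) (q−1)^j.
  j = 0: C(10,0)·(4)^0 = 1·1 = 1.
  j = 1: C(10,1)·(4)^1 = 10·4 = 40.
  j = 2: C(10,2)·(4)^2 = 45·16 = 720.
  j = 3: C(10,3)·(4)^3 = 120·64 = 7680.
  V_q(n, t) = 1 + 40 + 720 + 7680 = 8441.
Step 2: q^n = 5^10 = 9765625.
Step 3: Hamming bound ⌊q^n / V_q(n,t)⌋ = ⌊9765625/8441⌋ = 1156.
Step 4: Compare |C| = 2059 to 1156: violated.
The claimed |C| lies above the Hamming bound, so no 5-ary code of length 10 with d ≥ 7 can have 2059 codewords.


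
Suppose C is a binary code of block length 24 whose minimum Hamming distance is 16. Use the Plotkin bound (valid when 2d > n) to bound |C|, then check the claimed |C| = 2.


Plotkin bound M ≤ 4; given |C| = 2 ≤ bound (satisfied).

Check applicability: 2d = 32, n = 24.
2d − n = 8 > 0, so Plotkin applies.
Compute d/(2d−n) = 16/8 ≈ 2.0000.
⌊d/(2d−n)⌋ = 2.
Plotkin bound: M ≤ 2·2 = 4.
Given |C| = 2, check: satisfied.
This |C| is below the Plotkin bound.


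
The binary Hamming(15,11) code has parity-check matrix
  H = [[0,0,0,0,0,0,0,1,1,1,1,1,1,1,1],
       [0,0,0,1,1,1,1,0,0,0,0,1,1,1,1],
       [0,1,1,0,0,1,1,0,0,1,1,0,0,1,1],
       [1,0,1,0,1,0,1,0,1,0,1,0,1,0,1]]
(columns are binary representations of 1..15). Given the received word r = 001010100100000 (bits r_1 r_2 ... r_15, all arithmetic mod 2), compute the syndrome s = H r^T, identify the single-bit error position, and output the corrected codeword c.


s = (1, 0, 1, 1)^T, error position = 11, corrected codeword c = 001010100110000

Compute s = H r^T mod 2 one row at a time:
  s_1 = 0 + 0 + 1 + 0 + 0 + 0 + 0 + 0 = 1 ≡ 1 (mod 2).
  s_2 = 0 + 1 + 0 + 1 + 0 + 0 + 0 + 0 = 2 ≡ 0 (mod 2).
  s_3 = 0 + 1 + 0 + 1 + 1 + 0 + 0 + 0 = 3 ≡ 1 (mod 2).
  s_4 = 0 + 1 + 1 + 1 + 0 + 0 + 0 + 0 = 3 ≡ 1 (mod 2).
s = (1, 0, 1, 1)^T — this equals column 11 of H (binary 1011), so error is at position 11.
Correct: flip bit 11 of r = 001010100100000 to get c = 001010100110000.


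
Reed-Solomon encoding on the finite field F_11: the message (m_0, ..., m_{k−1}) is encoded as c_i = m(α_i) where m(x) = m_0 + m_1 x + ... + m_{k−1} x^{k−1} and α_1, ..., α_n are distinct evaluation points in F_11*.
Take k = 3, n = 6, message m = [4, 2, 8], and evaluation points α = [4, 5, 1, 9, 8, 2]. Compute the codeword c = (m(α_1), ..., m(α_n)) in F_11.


c = [8, 5, 3, 10, 4, 7]

Message polynomial: m(x) = 4 + 2·x + 8·x^2 (mod 11).
For each evaluation point α_i, compute m(α_i) mod 11:
  α_1 = 4: Horner steps 8 → 1 → 8, so m(4) = 8.
  α_2 = 5: Horner steps 8 → 9 → 5, so m(5) = 5.
  α_3 = 1: Horner steps 8 → 10 → 3, so m(1) = 3.
  α_4 = 9: Horner steps 8 → 8 → 10, so m(9) = 10.
  α_5 = 8: Horner steps 8 → 0 → 4, so m(8) = 4.
  α_6 = 2: Horner steps 8 → 7 → 7, so m(2) = 7.
Codeword c = [8, 5, 3, 10, 4, 7] ∈ F_11^6.


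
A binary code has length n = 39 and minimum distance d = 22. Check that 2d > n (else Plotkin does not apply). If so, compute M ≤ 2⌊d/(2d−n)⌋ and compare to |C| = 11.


Plotkin bound M ≤ 8; given |C| = 11 > bound (violated).

Check applicability: 2d = 44, n = 39.
2d − n = 5 > 0, so Plotkin applies.
Compute d/(2d−n) = 22/5 ≈ 4.4000.
⌊d/(2d−n)⌋ = 4.
Plotkin bound: M ≤ 2·4 = 8.
Given |C| = 11, check: VIOLATED.
This |C| is above the Plotkin bound, so no binary code with n = 39, d = 22 and 11 codewords exists.


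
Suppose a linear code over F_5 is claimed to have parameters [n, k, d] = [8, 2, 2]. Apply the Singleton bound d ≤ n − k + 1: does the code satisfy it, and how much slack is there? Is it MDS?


Singleton RHS = n − k + 1 = 7, slack = 5, bound satisfied, not MDS.

Singleton bound: d ≤ n − k + 1.
Here n = 8, k = 2, so n − k + 1 = 7.
Given d = 2, check d ≤ 7: YES.
Slack = (n − k + 1) − d = 5.
The code is NOT MDS (slack = 5 > 0).
Description: the claimed parameters are [8, 2, 2]_5; such a code would be non-MDS.


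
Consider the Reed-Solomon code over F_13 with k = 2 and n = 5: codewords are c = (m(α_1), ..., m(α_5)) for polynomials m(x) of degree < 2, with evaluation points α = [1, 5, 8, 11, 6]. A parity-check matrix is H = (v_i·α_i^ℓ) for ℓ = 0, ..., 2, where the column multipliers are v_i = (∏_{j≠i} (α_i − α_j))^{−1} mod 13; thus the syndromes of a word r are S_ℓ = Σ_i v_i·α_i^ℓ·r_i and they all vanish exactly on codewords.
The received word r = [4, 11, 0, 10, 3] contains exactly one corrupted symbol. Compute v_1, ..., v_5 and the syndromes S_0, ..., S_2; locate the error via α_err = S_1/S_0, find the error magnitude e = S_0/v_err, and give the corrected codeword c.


S = (7, 12, 2), error at position 4, error magnitude e = 8, c = [4, 11, 0, 2, 3].

Step 1: column multipliers v_i = (∏_{j≠i}(α_i − α_j))^{−1} mod 13.
  i = 1 (α = 1): (1−5)(1−8)(1−11)(1−6) = (−4)·(−7)·(−10)·(−5) = 1400 ≡ 9, so v_1 = 9^{−1} = 3 (mod 13).
  i = 2 (α = 5): (5−1)(5−8)(5−11)(5−6) = 4·(−3)·(−6)·(−1) = −72 ≡ 6, so v_2 = 6^{−1} = 11 (mod 13).
  i = 3 (α = 8): (8−1)(8−5)(8−11)(8−6) = 7·3·(−3)·2 = −126 ≡ 4, so v_3 = 4^{−1} = 10 (mod 13).
  i = 4 (α = 11): (11−1)(11−5)(11−8)(11−6) = 10·6·3·5 = 900 ≡ 3, so v_4 = 3^{−1} = 9 (mod 13).
  i = 5 (α = 6): (6−1)(6−5)(6−8)(6−11) = 5·1·(−2)·(−5) = 50 ≡ 11, so v_5 = 11^{−1} = 6 (mod 13).
  v = [3, 11, 10, 9, 6].
Step 2: syndromes of r = [4, 11, 0, 10, 3] (all sums mod 13).
  S_0 = Σ v_i r_i = 3·4 + 11·11 + 10·0 + 9·10 + 6·3 = 241 ≡ 7.
  S_1 = Σ v_i α_i r_i = 3·1·4 + 11·5·11 + 10·8·0 + 9·11·10 + 6·6·3 = 1715 ≡ 12.
  α_i^2 mod 13 = [1, 12, 12, 4, 10].
  S_2 = Σ v_i α_i^2 r_i = 3·1·4 + 11·12·11 + 10·12·0 + 9·4·10 + 6·10·3 = 2004 ≡ 2.
  S = (7, 12, 2) ≠ 0, so r is not a codeword (an error is present).
Step 3: locate the error. For a single error e at position i, S_ℓ = v_i·e·α_i^ℓ, so α_err = S_1/S_0.
  S_0^{−1} = 7^{−1} = 2 (mod 13), so α_err = 12·2 = 24 ≡ 11 = α_4. Error position i = 4.
  Consistency check: S_2/S_1 = 2·12 = 24 ≡ 11 = α_err ✓ (single-error assumption holds).
Step 4: error magnitude e = S_0/v_4 = S_0·∏_{j≠4}(α_4 − α_j) = 7·3 = 21 ≡ 8 (mod 13).
Step 5: correct position 4: c_4 = r_4 − e = 10 − 8 ≡ 2 (mod 13). Hence c = [4, 11, 0, 2, 3].
  Check: interpolating c through the α_i gives m(x) = 12 + 5·x (degree < 2) with m(α_i) = c_i for every i, so c is indeed a codeword.


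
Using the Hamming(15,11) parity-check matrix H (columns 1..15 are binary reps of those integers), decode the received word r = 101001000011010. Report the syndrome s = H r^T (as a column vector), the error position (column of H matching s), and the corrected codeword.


s = (1, 1, 0, 1)^T, error position = 13, corrected codeword c = 101001000011110

Compute s = H r^T mod 2 one row at a time:
  s_1 = 0 + 0 + 0 + 1 + 1 + 0 + 1 + 0 = 3 ≡ 1 (mod 2).
  s_2 = 0 + 0 + 1 + 0 + 1 + 0 + 1 + 0 = 3 ≡ 1 (mod 2).
  s_3 = 0 + 1 + 1 + 0 + 0 + 1 + 1 + 0 = 4 ≡ 0 (mod 2).
  s_4 = 1 + 1 + 0 + 0 + 0 + 1 + 0 + 0 = 3 ≡ 1 (mod 2).
s = (1, 1, 0, 1)^T — this equals column 13 of H (binary 1101), so error is at position 13.
Correct: flip bit 13 of r = 101001000011010 to get c = 101001000011110.


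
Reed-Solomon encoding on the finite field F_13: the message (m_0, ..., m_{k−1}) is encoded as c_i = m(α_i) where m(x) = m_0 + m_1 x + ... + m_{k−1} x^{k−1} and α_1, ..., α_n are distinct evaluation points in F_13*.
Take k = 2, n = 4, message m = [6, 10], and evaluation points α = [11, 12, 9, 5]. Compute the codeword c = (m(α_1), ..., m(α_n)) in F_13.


c = [12, 9, 5, 4]

Message polynomial: m(x) = 6 + 10·x (mod 13).
For each evaluation point α_i, compute m(α_i) mod 13:
  α_1 = 11: Horner steps 10 → 12, so m(11) = 12.
  α_2 = 12: Horner steps 10 → 9, so m(12) = 9.
  α_3 = 9: Horner steps 10 → 5, so m(9) = 5.
  α_4 = 5: Horner steps 10 → 4, so m(5) = 4.
Codeword c = [12, 9, 5, 4] ∈ F_13^4.


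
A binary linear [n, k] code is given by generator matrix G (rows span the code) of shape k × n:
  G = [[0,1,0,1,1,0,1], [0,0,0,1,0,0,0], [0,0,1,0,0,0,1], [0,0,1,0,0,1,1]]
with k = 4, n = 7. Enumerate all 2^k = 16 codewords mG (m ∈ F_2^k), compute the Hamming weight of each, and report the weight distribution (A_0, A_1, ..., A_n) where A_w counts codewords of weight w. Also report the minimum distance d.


Weight distribution: A_0 = 1, A_1 = 2, A_2 = 2, A_3 = 4, A_4 = 5, A_5 = 2. Minimum distance d = 1.

Enumerate all 2^4 = 16 messages m ∈ F_2^4.
For each, compute codeword c = mG in F_2^7, then tally its weight.
  m = 0000 → c = 0000000, weight = 0.
  m = 1000 → c = 0101101, weight = 4.
  m = 0100 → c = 0001000, weight = 1.
  m = 1100 → c = 0100101, weight = 3.
  m = 0010 → c = 0010001, weight = 2.
  m = 1010 → c = 0111100, weight = 4.
  m = 0110 → c = 0011001, weight = 3.
  m = 1110 → c = 0110100, weight = 3.
  m = 0001 → c = 0010011, weight = 3.
  m = 1001 → c = 0111110, weight = 5.
  m = 0101 → c = 0011011, weight = 4.
  m = 1101 → c = 0110110, weight = 4.
  m = 0011 → c = 0000010, weight = 1.
  m = 1011 → c = 0101111, weight = 5.
  m = 0111 → c = 0001010, weight = 2.
  m = 1111 → c = 0100111, weight = 4.
Tally weights:
  weight 0: 1 codewords.
  weight 1: 2 codewords.
  weight 2: 2 codewords.
  weight 3: 4 codewords.
  weight 4: 5 codewords.
  weight 5: 2 codewords.
Minimum distance d = smallest w > 0 with A_w > 0 = 1.
Sanity: Σ A_w = 16 = 2^4 = 16 ✓.


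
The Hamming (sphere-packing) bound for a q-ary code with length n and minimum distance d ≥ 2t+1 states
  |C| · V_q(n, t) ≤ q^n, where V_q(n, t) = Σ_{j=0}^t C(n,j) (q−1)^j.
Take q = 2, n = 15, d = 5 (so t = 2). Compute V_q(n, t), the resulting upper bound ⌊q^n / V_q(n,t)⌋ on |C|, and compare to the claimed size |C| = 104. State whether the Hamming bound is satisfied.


V_q(n, t) = 121, q^n = 32768, Hamming bound = 270, |C| = 104 ≤ bound (satisfied).

Step 1: Compute V_q(n, t) = Σ_{j=0}^2 C(n, j) (q−1)^j.
  j = 0: C(15,0)·(1)^0 = 1·1 = 1.
  j = 1: C(15,1)·(1)^1 = 15·1 = 15.
  j = 2: C(15,2)·(1)^2 = 105·1 = 105.
  V_q(n, t) = 1 + 15 + 105 = 121.
Step 2: q^n = 2^15 = 32768.
Step 3: Hamming bound ⌊q^n / V_q(n,t)⌋ = ⌊32768/121⌋ = 270.
Step 4: Compare |C| = 104 to 270: satisfied.
The claimed |C| lies below the Hamming bound.


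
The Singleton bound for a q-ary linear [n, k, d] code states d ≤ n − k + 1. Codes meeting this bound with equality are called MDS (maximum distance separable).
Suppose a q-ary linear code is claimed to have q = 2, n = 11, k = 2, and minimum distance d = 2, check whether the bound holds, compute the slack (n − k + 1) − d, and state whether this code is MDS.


Singleton RHS = n − k + 1 = 10, slack = 8, bound satisfied, not MDS.

Singleton bound: d ≤ n − k + 1.
Here n = 11, k = 2, so n − k + 1 = 10.
Given d = 2, check d ≤ 10: YES.
Slack = (n − k + 1) − d = 8.
The code is NOT MDS (slack = 8 > 0).
Description: the claimed parameters are [11, 2, 2]_2; such a code would be non-MDS.


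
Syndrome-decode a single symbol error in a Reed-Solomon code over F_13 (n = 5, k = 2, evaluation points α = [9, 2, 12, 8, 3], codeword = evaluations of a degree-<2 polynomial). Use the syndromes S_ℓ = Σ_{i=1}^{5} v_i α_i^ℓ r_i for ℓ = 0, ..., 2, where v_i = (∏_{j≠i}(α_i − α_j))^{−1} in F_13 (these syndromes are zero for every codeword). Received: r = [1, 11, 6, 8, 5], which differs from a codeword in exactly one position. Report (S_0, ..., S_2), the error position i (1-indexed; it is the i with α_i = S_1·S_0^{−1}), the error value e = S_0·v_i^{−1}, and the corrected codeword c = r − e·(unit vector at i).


S = (9, 1, 3), error at position 5, error magnitude e = 1, c = [1, 11, 6, 8, 4].

Step 1: column multipliers v_i = (∏_{j≠i}(α_i − α_j))^{−1} mod 13.
  i = 1 (α = 9): (9−2)(9−12)(9−8)(9−3) = 7·(−3)·1·6 = −126 ≡ 4, so v_1 = 4^{−1} = 10 (mod 13).
  i = 2 (α = 2): (2−9)(2−12)(2−8)(2−3) = (−7)·(−10)·(−6)·(−1) = 420 ≡ 4, so v_2 = 4^{−1} = 10 (mod 13).
  i = 3 (α = 12): (12−9)(12−2)(12−8)(12−3) = 3·10·4·9 = 1080 ≡ 1, so v_3 = 1^{−1} = 1 (mod 13).
  i = 4 (α = 8): (8−9)(8−2)(8−12)(8−3) = (−1)·6·(−4)·5 = 120 ≡ 3, so v_4 = 3^{−1} = 9 (mod 13).
  i = 5 (α = 3): (3−9)(3−2)(3−12)(3−8) = (−6)·1·(−9)·(−5) = −270 ≡ 3, so v_5 = 3^{−1} = 9 (mod 13).
  v = [10, 10, 1, 9, 9].
Step 2: syndromes of r = [1, 11, 6, 8, 5] (all sums mod 13).
  S_0 = Σ v_i r_i = 10·1 + 10·11 + 1·6 + 9·8 + 9·5 = 243 ≡ 9.
  S_1 = Σ v_i α_i r_i = 10·9·1 + 10·2·11 + 1·12·6 + 9·8·8 + 9·3·5 = 1093 ≡ 1.
  α_i^2 mod 13 = [3, 4, 1, 12, 9].
  S_2 = Σ v_i α_i^2 r_i = 10·3·1 + 10·4·11 + 1·1·6 + 9·12·8 + 9·9·5 = 1745 ≡ 3.
  S = (9, 1, 3) ≠ 0, so r is not a codeword (an error is present).
Step 3: locate the error. For a single error e at position i, S_ℓ = v_i·e·α_i^ℓ, so α_err = S_1/S_0.
  S_0^{−1} = 9^{−1} = 3 (mod 13), so α_err = 1·3 = 3 ≡ 3 = α_5. Error position i = 5.
  Consistency check: S_2/S_1 = 3·1 = 3 ≡ 3 = α_err ✓ (single-error assumption holds).
Step 4: error magnitude e = S_0/v_5 = S_0·∏_{j≠5}(α_5 − α_j) = 9·3 = 27 ≡ 1 (mod 13).
Step 5: correct position 5: c_5 = r_5 − e = 5 − 1 ≡ 4 (mod 13). Hence c = [1, 11, 6, 8, 4].
  Check: interpolating c through the α_i gives m(x) = 12 + 6·x (degree < 2) with m(α_i) = c_i for every i, so c is indeed a codeword.


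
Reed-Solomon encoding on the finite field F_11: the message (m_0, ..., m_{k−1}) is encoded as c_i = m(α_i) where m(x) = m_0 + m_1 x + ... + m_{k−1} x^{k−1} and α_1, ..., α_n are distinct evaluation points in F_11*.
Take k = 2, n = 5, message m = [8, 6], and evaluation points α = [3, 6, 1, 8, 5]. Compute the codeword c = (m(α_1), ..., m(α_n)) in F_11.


c = [4, 0, 3, 1, 5]

Message polynomial: m(x) = 8 + 6·x (mod 11).
For each evaluation point α_i, compute m(α_i) mod 11:
  α_1 = 3: Horner steps 6 → 4, so m(3) = 4.
  α_2 = 6: Horner steps 6 → 0, so m(6) = 0.
  α_3 = 1: Horner steps 6 → 3, so m(1) = 3.
  α_4 = 8: Horner steps 6 → 1, so m(8) = 1.
  α_5 = 5: Horner steps 6 → 5, so m(5) = 5.
Codeword c = [4, 0, 3, 1, 5] ∈ F_11^5.


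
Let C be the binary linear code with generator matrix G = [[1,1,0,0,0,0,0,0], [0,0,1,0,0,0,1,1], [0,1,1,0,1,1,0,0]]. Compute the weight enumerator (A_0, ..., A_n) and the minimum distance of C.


Weight distribution: A_0 = 1, A_2 = 1, A_3 = 1, A_4 = 2, A_5 = 3. Minimum distance d = 2.

Enumerate all 2^3 = 8 messages m ∈ F_2^3.
For each, compute codeword c = mG in F_2^8, then tally its weight.
  m = 000 → c = 00000000, weight = 0.
  m = 100 → c = 11000000, weight = 2.
  m = 010 → c = 00100011, weight = 3.
  m = 110 → c = 11100011, weight = 5.
  m = 001 → c = 01101100, weight = 4.
  m = 101 → c = 10101100, weight = 4.
  m = 011 → c = 01001111, weight = 5.
  m = 111 → c = 10001111, weight = 5.
Tally weights:
  weight 0: 1 codewords.
  weight 2: 1 codewords.
  weight 3: 1 codewords.
  weight 4: 2 codewords.
  weight 5: 3 codewords.
Minimum distance d = smallest w > 0 with A_w > 0 = 2.
Sanity: Σ A_w = 8 = 2^3 = 8 ✓.


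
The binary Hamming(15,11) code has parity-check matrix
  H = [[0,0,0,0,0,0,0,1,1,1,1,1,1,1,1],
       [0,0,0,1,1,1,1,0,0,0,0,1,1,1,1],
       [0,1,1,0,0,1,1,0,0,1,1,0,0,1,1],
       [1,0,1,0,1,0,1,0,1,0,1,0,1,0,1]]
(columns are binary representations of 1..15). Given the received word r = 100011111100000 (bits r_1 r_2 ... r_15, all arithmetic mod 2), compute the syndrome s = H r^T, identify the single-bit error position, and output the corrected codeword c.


s = (1, 1, 1, 0)^T, error position = 14, corrected codeword c = 100011111100010

Compute s = H r^T mod 2 one row at a time:
  s_1 = 1 + 1 + 1 + 0 + 0 + 0 + 0 + 0 = 3 ≡ 1 (mod 2).
  s_2 = 0 + 1 + 1 + 1 + 0 + 0 + 0 + 0 = 3 ≡ 1 (mod 2).
  s_3 = 0 + 0 + 1 + 1 + 1 + 0 + 0 + 0 = 3 ≡ 1 (mod 2).
  s_4 = 1 + 0 + 1 + 1 + 1 + 0 + 0 + 0 = 4 ≡ 0 (mod 2).
s = (1, 1, 1, 0)^T — this equals column 14 of H (binary 1110), so error is at position 14.
Correct: flip bit 14 of r = 100011111100000 to get c = 100011111100010.


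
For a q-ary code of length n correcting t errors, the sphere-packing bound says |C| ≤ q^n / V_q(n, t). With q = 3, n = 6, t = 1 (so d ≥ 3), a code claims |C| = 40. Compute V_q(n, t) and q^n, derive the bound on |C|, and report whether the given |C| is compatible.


V_q(n, t) = 13, q^n = 729, Hamming bound = 56, |C| = 40 ≤ bound (satisfied).

Step 1: Compute V_q(n, t) = Σ_{j=0}^1 C(n, j) (q−1)^j.
  j = 0: C(6,0)·(2)^0 = 1·1 = 1.
  j = 1: C(6,1)·(2)^1 = 6·2 = 12.
  V_q(n, t) = 1 + 12 = 13.
Step 2: q^n = 3^6 = 729.
Step 3: Hamming bound ⌊q^n / V_q(n,t)⌋ = ⌊729/13⌋ = 56.
Step 4: Compare |C| = 40 to 56: satisfied.
The claimed |C| lies below the Hamming bound.


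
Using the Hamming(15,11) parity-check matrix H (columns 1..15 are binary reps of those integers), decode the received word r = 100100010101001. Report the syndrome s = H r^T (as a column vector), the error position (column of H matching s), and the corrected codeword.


s = (0, 1, 0, 0)^T, error position = 4, corrected codeword c = 100000010101001

Compute s = H r^T mod 2 one row at a time:
  s_1 = 1 + 0 + 1 + 0 + 1 + 0 + 0 + 1 = 4 ≡ 0 (mod 2).
  s_2 = 1 + 0 + 0 + 0 + 1 + 0 + 0 + 1 = 3 ≡ 1 (mod 2).
  s_3 = 0 + 0 + 0 + 0 + 1 + 0 + 0 + 1 = 2 ≡ 0 (mod 2).
  s_4 = 1 + 0 + 0 + 0 + 0 + 0 + 0 + 1 = 2 ≡ 0 (mod 2).
s = (0, 1, 0, 0)^T — this equals column 4 of H (binary 0100), so error is at position 4.
Correct: flip bit 4 of r = 100100010101001 to get c = 100000010101001.


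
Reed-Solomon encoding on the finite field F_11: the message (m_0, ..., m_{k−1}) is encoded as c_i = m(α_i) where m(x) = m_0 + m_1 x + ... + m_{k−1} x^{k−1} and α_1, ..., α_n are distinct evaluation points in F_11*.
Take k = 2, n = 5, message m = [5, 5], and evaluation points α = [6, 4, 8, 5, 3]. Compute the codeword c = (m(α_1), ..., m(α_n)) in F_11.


c = [2, 3, 1, 8, 9]

Message polynomial: m(x) = 5 + 5·x (mod 11).
For each evaluation point α_i, compute m(α_i) mod 11:
  α_1 = 6: Horner steps 5 → 2, so m(6) = 2.
  α_2 = 4: Horner steps 5 → 3, so m(4) = 3.
  α_3 = 8: Horner steps 5 → 1, so m(8) = 1.
  α_4 = 5: Horner steps 5 → 8, so m(5) = 8.
  α_5 = 3: Horner steps 5 → 9, so m(3) = 9.
Codeword c = [2, 3, 1, 8, 9] ∈ F_11^5.


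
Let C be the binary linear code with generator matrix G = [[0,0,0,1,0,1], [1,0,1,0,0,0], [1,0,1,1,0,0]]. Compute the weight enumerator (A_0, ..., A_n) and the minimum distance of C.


Weight distribution: A_0 = 1, A_1 = 2, A_2 = 2, A_3 = 2, A_4 = 1. Minimum distance d = 1.

Enumerate all 2^3 = 8 messages m ∈ F_2^3.
For each, compute codeword c = mG in F_2^6, then tally its weight.
  m = 000 → c = 000000, weight = 0.
  m = 100 → c = 000101, weight = 2.
  m = 010 → c = 101000, weight = 2.
  m = 110 → c = 101101, weight = 4.
  m = 001 → c = 101100, weight = 3.
  m = 101 → c = 101001, weight = 3.
  m = 011 → c = 000100, weight = 1.
  m = 111 → c = 000001, weight = 1.
Tally weights:
  weight 0: 1 codewords.
  weight 1: 2 codewords.
  weight 2: 2 codewords.
  weight 3: 2 codewords.
  weight 4: 1 codewords.
Minimum distance d = smallest w > 0 with A_w > 0 = 1.
Sanity: Σ A_w = 8 = 2^3 = 8 ✓.


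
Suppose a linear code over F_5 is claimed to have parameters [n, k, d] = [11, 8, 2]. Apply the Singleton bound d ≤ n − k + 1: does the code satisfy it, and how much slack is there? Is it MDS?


Singleton RHS = n − k + 1 = 4, slack = 2, bound satisfied, not MDS.

Singleton bound: d ≤ n − k + 1.
Here n = 11, k = 8, so n − k + 1 = 4.
Given d = 2, check d ≤ 4: YES.
Slack = (n − k + 1) − d = 2.
The code is NOT MDS (slack = 2 > 0).
Description: the claimed parameters are [11, 8, 2]_5; such a code would be non-MDS.


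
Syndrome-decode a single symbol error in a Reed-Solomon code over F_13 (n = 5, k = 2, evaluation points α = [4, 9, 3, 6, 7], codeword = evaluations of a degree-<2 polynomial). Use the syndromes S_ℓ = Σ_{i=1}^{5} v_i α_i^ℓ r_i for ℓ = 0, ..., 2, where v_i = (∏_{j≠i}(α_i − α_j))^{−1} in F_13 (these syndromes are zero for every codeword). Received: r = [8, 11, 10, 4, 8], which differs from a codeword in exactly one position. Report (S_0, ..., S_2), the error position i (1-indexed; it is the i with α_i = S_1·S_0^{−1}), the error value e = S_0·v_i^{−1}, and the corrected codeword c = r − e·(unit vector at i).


S = (3, 8, 4), error at position 5, error magnitude e = 6, c = [8, 11, 10, 4, 2].

Step 1: column multipliers v_i = (∏_{j≠i}(α_i − α_j))^{−1} mod 13.
  i = 1 (α = 4): (4−9)(4−3)(4−6)(4−7) = (−5)·1·(−2)·(−3) = −30 ≡ 9, so v_1 = 9^{−1} = 3 (mod 13).
  i = 2 (α = 9): (9−4)(9−3)(9−6)(9−7) = 5·6·3·2 = 180 ≡ 11, so v_2 = 11^{−1} = 6 (mod 13).
  i = 3 (α = 3): (3−4)(3−9)(3−6)(3−7) = (−1)·(−6)·(−3)·(−4) = 72 ≡ 7, so v_3 = 7^{−1} = 2 (mod 13).
  i = 4 (α = 6): (6−4)(6−9)(6−3)(6−7) = 2·(−3)·3·(−1) = 18 ≡ 5, so v_4 = 5^{−1} = 8 (mod 13).
  i = 5 (α = 7): (7−4)(7−9)(7−3)(7−6) = 3·(−2)·4·1 = −24 ≡ 2, so v_5 = 2^{−1} = 7 (mod 13).
  v = [3, 6, 2, 8, 7].
Step 2: syndromes of r = [8, 11, 10, 4, 8] (all sums mod 13).
  S_0 = Σ v_i r_i = 3·8 + 6·11 + 2·10 + 8·4 + 7·8 = 198 ≡ 3.
  S_1 = Σ v_i α_i r_i = 3·4·8 + 6·9·11 + 2·3·10 + 8·6·4 + 7·7·8 = 1334 ≡ 8.
  α_i^2 mod 13 = [3, 3, 9, 10, 10].
  S_2 = Σ v_i α_i^2 r_i = 3·3·8 + 6·3·11 + 2·9·10 + 8·10·4 + 7·10·8 = 1330 ≡ 4.
  S = (3, 8, 4) ≠ 0, so r is not a codeword (an error is present).
Step 3: locate the error. For a single error e at position i, S_ℓ = v_i·e·α_i^ℓ, so α_err = S_1/S_0.
  S_0^{−1} = 3^{−1} = 9 (mod 13), so α_err = 8·9 = 72 ≡ 7 = α_5. Error position i = 5.
  Consistency check: S_2/S_1 = 4·5 = 20 ≡ 7 = α_err ✓ (single-error assumption holds).
Step 4: error magnitude e = S_0/v_5 = S_0·∏_{j≠5}(α_5 − α_j) = 3·2 = 6 ≡ 6 (mod 13).
Step 5: correct position 5: c_5 = r_5 − e = 8 − 6 ≡ 2 (mod 13). Hence c = [8, 11, 10, 4, 2].
  Check: interpolating c through the α_i gives m(x) = 3 + 11·x (degree < 2) with m(α_i) = c_i for every i, so c is indeed a codeword.


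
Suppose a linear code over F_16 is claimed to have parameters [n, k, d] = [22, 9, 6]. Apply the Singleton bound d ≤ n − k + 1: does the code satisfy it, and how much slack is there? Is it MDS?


Singleton RHS = n − k + 1 = 14, slack = 8, bound satisfied, not MDS.

Singleton bound: d ≤ n − k + 1.
Here n = 22, k = 9, so n − k + 1 = 14.
Given d = 6, check d ≤ 14: YES.
Slack = (n − k + 1) − d = 8.
The code is NOT MDS (slack = 8 > 0).
Description: the claimed parameters are [22, 9, 6]_16; such a code would be non-MDS.


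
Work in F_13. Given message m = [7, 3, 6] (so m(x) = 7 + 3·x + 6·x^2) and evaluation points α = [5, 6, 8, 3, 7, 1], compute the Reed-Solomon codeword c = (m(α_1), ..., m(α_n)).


c = [3, 7, 12, 5, 10, 3]

Message polynomial: m(x) = 7 + 3·x + 6·x^2 (mod 13).
For each evaluation point α_i, compute m(α_i) mod 13:
  α_1 = 5: Horner steps 6 → 7 → 3, so m(5) = 3.
  α_2 = 6: Horner steps 6 → 0 → 7, so m(6) = 7.
  α_3 = 8: Horner steps 6 → 12 → 12, so m(8) = 12.
  α_4 = 3: Horner steps 6 → 8 → 5, so m(3) = 5.
  α_5 = 7: Horner steps 6 → 6 → 10, so m(7) = 10.
  α_6 = 1: Horner steps 6 → 9 → 3, so m(1) = 3.
Codeword c = [3, 7, 12, 5, 10, 3] ∈ F_13^6.


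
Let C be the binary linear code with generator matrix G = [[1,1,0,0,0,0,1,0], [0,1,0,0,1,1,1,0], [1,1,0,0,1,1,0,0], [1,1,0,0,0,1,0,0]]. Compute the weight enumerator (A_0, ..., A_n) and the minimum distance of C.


Weight distribution: A_0 = 1, A_1 = 2, A_2 = 4, A_3 = 6, A_4 = 3. Minimum distance d = 1.

Enumerate all 2^4 = 16 messages m ∈ F_2^4.
For each, compute codeword c = mG in F_2^8, then tally its weight.
  m = 0000 → c = 00000000, weight = 0.
  m = 1000 → c = 11000010, weight = 3.
  m = 0100 → c = 01001110, weight = 4.
  m = 1100 → c = 10001100, weight = 3.
  m = 0010 → c = 11001100, weight = 4.
  m = 1010 → c = 00001110, weight = 3.
  m = 0110 → c = 10000010, weight = 2.
  m = 1110 → c = 01000000, weight = 1.
  m = 0001 → c = 11000100, weight = 3.
  m = 1001 → c = 00000110, weight = 2.
  m = 0101 → c = 10001010, weight = 3.
  m = 1101 → c = 01001000, weight = 2.
  m = 0011 → c = 00001000, weight = 1.
  m = 1011 → c = 11001010, weight = 4.
  m = 0111 → c = 01000110, weight = 3.
  m = 1111 → c = 10000100, weight = 2.
Tally weights:
  weight 0: 1 codewords.
  weight 1: 2 codewords.
  weight 2: 4 codewords.
  weight 3: 6 codewords.
  weight 4: 3 codewords.
Minimum distance d = smallest w > 0 with A_w > 0 = 1.
Sanity: Σ A_w = 16 = 2^4 = 16 ✓.


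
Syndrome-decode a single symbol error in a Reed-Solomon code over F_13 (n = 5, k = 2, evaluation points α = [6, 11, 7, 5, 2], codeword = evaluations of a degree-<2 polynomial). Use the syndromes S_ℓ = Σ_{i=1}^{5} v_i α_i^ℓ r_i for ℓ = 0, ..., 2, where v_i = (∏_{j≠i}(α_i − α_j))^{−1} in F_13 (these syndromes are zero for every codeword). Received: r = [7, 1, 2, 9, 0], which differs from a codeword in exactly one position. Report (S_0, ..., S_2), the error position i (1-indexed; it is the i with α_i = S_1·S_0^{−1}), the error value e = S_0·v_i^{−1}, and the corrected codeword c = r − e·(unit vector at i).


S = (3, 5, 4), error at position 1, error magnitude e = 8, c = [12, 1, 2, 9, 0].

Step 1: column multipliers v_i = (∏_{j≠i}(α_i − α_j))^{−1} mod 13.
  i = 1 (α = 6): (6−11)(6−7)(6−5)(6−2) = (−5)·(−1)·1·4 = 20 ≡ 7, so v_1 = 7^{−1} = 2 (mod 13).
  i = 2 (α = 11): (11−6)(11−7)(11−5)(11−2) = 5·4·6·9 = 1080 ≡ 1, so v_2 = 1^{−1} = 1 (mod 13).
  i = 3 (α = 7): (7−6)(7−11)(7−5)(7−2) = 1·(−4)·2·5 = −40 ≡ 12, so v_3 = 12^{−1} = 12 (mod 13).
  i = 4 (α = 5): (5−6)(5−11)(5−7)(5−2) = (−1)·(−6)·(−2)·3 = −36 ≡ 3, so v_4 = 3^{−1} = 9 (mod 13).
  i = 5 (α = 2): (2−6)(2−11)(2−7)(2−5) = (−4)·(−9)·(−5)·(−3) = 540 ≡ 7, so v_5 = 7^{−1} = 2 (mod 13).
  v = [2, 1, 12, 9, 2].
Step 2: syndromes of r = [7, 1, 2, 9, 0] (all sums mod 13).
  S_0 = Σ v_i r_i = 2·7 + 1·1 + 12·2 + 9·9 + 2·0 = 120 ≡ 3.
  S_1 = Σ v_i α_i r_i = 2·6·7 + 1·11·1 + 12·7·2 + 9·5·9 + 2·2·0 = 668 ≡ 5.
  α_i^2 mod 13 = [10, 4, 10, 12, 4].
  S_2 = Σ v_i α_i^2 r_i = 2·10·7 + 1·4·1 + 12·10·2 + 9·12·9 + 2·4·0 = 1356 ≡ 4.
  S = (3, 5, 4) ≠ 0, so r is not a codeword (an error is present).
Step 3: locate the error. For a single error e at position i, S_ℓ = v_i·e·α_i^ℓ, so α_err = S_1/S_0.
  S_0^{−1} = 3^{−1} = 9 (mod 13), so α_err = 5·9 = 45 ≡ 6 = α_1. Error position i = 1.
  Consistency check: S_2/S_1 = 4·8 = 32 ≡ 6 = α_err ✓ (single-error assumption holds).
Step 4: error magnitude e = S_0/v_1 = S_0·∏_{j≠1}(α_1 − α_j) = 3·7 = 21 ≡ 8 (mod 13).
Step 5: correct position 1: c_1 = r_1 − e = 7 − 8 ≡ 12 (mod 13). Hence c = [12, 1, 2, 9, 0].
  Check: interpolating c through the α_i gives m(x) = 7 + 3·x (degree < 2) with m(α_i) = c_i for every i, so c is indeed a codeword.


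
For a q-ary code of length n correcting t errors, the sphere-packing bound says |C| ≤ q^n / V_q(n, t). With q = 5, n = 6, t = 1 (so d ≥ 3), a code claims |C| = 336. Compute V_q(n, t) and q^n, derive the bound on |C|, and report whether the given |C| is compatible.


V_q(n, t) = 25, q^n = 15625, Hamming bound = 625, |C| = 336 ≤ bound (satisfied).

Step 1: Compute V_q(n, t) = Σ_{j=0}^1 C(n, j) (q−1)^j.
  j = 0: C(6,0)·(4)^0 = 1·1 = 1.
  j = 1: C(6,1)·(4)^1 = 6·4 = 24.
  V_q(n, t) = 1 + 24 = 25.
Step 2: q^n = 5^6 = 15625.
Step 3: Hamming bound ⌊q^n / V_q(n,t)⌋ = ⌊15625/25⌋ = 625.
Step 4: Compare |C| = 336 to 625: satisfied.
The claimed |C| lies below the Hamming bound.


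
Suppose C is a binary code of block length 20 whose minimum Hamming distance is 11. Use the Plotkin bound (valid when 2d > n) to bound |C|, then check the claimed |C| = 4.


Plotkin bound M ≤ 10; given |C| = 4 ≤ bound (satisfied).

Check applicability: 2d = 22, n = 20.
2d − n = 2 > 0, so Plotkin applies.
Compute d/(2d−n) = 11/2 ≈ 5.5000.
⌊d/(2d−n)⌋ = 5.
Plotkin bound: M ≤ 2·5 = 10.
Given |C| = 4, check: satisfied.
This |C| is below the Plotkin bound.


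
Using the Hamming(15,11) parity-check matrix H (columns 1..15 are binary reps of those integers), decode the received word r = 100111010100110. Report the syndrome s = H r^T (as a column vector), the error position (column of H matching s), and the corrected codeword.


s = (0, 1, 1, 1)^T, error position = 7, corrected codeword c = 100111110100110

Compute s = H r^T mod 2 one row at a time:
  s_1 = 1 + 0 + 1 + 0 + 0 + 1 + 1 + 0 = 4 ≡ 0 (mod 2).
  s_2 = 1 + 1 + 1 + 0 + 0 + 1 + 1 + 0 = 5 ≡ 1 (mod 2).
  s_3 = 0 + 0 + 1 + 0 + 1 + 0 + 1 + 0 = 3 ≡ 1 (mod 2).
  s_4 = 1 + 0 + 1 + 0 + 0 + 0 + 1 + 0 = 3 ≡ 1 (mod 2).
s = (0, 1, 1, 1)^T — this equals column 7 of H (binary 0111), so error is at position 7.
Correct: flip bit 7 of r = 100111010100110 to get c = 100111110100110.


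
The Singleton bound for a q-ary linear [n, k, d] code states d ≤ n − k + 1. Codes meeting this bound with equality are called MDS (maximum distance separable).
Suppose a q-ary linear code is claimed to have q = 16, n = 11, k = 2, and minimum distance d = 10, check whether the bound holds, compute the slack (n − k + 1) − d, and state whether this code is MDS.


Singleton RHS = n − k + 1 = 10, slack = 0, bound satisfied, MDS.

Singleton bound: d ≤ n − k + 1.
Here n = 11, k = 2, so n − k + 1 = 10.
Given d = 10, check d ≤ 10: YES.
Slack = (n − k + 1) − d = 0.
The code is MDS (slack = 0).
Description: the claimed parameters are [11, 2, 10]_16; such a code would be MDS (meets Singleton bound).


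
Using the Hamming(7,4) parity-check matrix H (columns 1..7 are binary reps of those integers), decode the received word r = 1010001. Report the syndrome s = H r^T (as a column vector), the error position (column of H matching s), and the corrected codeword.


s = (1, 0, 1)^T, error position = 5, corrected codeword c = 1010101

Compute s = H r^T mod 2 one row at a time:
  s_1 = 0 + 0 + 0 + 1 = 1 ≡ 1 (mod 2).
  s_2 = 0 + 1 + 0 + 1 = 2 ≡ 0 (mod 2).
  s_3 = 1 + 1 + 0 + 1 = 3 ≡ 1 (mod 2).
s = (1, 0, 1)^T — this equals column 5 of H (binary 101), so error is at position 5.
Correct: flip bit 5 of r = 1010001 to get c = 1010101.


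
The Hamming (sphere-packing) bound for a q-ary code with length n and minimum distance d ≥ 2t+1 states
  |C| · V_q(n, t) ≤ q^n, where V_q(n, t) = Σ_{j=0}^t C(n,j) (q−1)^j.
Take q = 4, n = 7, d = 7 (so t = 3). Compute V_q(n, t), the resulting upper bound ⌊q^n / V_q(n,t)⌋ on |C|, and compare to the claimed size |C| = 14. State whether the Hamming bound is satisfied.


V_q(n, t) = 1156, q^n = 16384, Hamming bound = 14, |C| = 14 ≤ bound (satisfied).

Step 1: Compute V_q(n, t) = Σ_{j=0}^3 C(n, j) (q−1)^j.
  j = 0: C(7,0)·(3)^0 = 1·1 = 1.
  j = 1: C(7,1)·(3)^1 = 7·3 = 21.
  j = 2: C(7,2)·(3)^2 = 21·9 = 189.
  j = 3: C(7,3)·(3)^3 = 35·27 = 945.
  V_q(n, t) = 1 + 21 + 189 + 945 = 1156.
Step 2: q^n = 4^7 = 16384.
Step 3: Hamming bound ⌊q^n / V_q(n,t)⌋ = ⌊16384/1156⌋ = 14.
Step 4: Compare |C| = 14 to 14: satisfied.
The claimed |C| lies at the Hamming bound (tight).


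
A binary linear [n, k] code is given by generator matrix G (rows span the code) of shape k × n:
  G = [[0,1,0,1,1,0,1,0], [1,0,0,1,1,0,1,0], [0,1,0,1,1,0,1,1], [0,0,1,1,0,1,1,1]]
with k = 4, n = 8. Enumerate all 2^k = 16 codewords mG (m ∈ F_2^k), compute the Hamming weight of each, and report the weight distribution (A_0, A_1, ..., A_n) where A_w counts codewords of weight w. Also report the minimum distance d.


Weight distribution: A_0 = 1, A_1 = 1, A_2 = 1, A_3 = 1, A_4 = 5, A_5 = 5, A_6 = 1, A_7 = 1. Minimum distance d = 1.

Enumerate all 2^4 = 16 messages m ∈ F_2^4.
For each, compute codeword c = mG in F_2^8, then tally its weight.
  m = 0000 → c = 00000000, weight = 0.
  m = 1000 → c = 01011010, weight = 4.
  m = 0100 → c = 10011010, weight = 4.
  m = 1100 → c = 11000000, weight = 2.
  m = 0010 → c = 01011011, weight = 5.
  m = 1010 → c = 00000001, weight = 1.
  m = 0110 → c = 11000001, weight = 3.
  m = 1110 → c = 10011011, weight = 5.
  m = 0001 → c = 00110111, weight = 5.
  m = 1001 → c = 01101101, weight = 5.
  m = 0101 → c = 10101101, weight = 5.
  m = 1101 → c = 11110111, weight = 7.
  m = 0011 → c = 01101100, weight = 4.
  m = 1011 → c = 00110110, weight = 4.
  m = 0111 → c = 11110110, weight = 6.
  m = 1111 → c = 10101100, weight = 4.
Tally weights:
  weight 0: 1 codewords.
  weight 1: 1 codewords.
  weight 2: 1 codewords.
  weight 3: 1 codewords.
  weight 4: 5 codewords.
  weight 5: 5 codewords.
  weight 6: 1 codewords.
  weight 7: 1 codewords.
Minimum distance d = smallest w > 0 with A_w > 0 = 1.
Sanity: Σ A_w = 16 = 2^4 = 16 ✓.


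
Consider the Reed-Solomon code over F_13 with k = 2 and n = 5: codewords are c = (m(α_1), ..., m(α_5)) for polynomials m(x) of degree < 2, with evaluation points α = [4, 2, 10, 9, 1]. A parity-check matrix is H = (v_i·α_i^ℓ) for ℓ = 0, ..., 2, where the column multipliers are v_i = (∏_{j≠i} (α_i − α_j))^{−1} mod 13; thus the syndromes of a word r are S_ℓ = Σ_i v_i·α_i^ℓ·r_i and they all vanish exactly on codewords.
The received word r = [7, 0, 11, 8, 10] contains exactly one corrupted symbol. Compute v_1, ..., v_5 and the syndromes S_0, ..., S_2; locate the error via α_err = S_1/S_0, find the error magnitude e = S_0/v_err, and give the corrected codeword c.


S = (6, 11, 5), error at position 1, error magnitude e = 1, c = [6, 0, 11, 8, 10].

Step 1: column multipliers v_i = (∏_{j≠i}(α_i − α_j))^{−1} mod 13.
  i = 1 (α = 4): (4−2)(4−10)(4−9)(4−1) = 2·(−6)·(−5)·3 = 180 ≡ 11, so v_1 = 11^{−1} = 6 (mod 13).
  i = 2 (α = 2): (2−4)(2−10)(2−9)(2−1) = (−2)·(−8)·(−7)·1 = −112 ≡ 5, so v_2 = 5^{−1} = 8 (mod 13).
  i = 3 (α = 10): (10−4)(10−2)(10−9)(10−1) = 6·8·1·9 = 432 ≡ 3, so v_3 = 3^{−1} = 9 (mod 13).
  i = 4 (α = 9): (9−4)(9−2)(9−10)(9−1) = 5·7·(−1)·8 = −280 ≡ 6, so v_4 = 6^{−1} = 11 (mod 13).
  i = 5 (α = 1): (1−4)(1−2)(1−10)(1−9) = (−3)·(−1)·(−9)·(−8) = 216 ≡ 8, so v_5 = 8^{−1} = 5 (mod 13).
  v = [6, 8, 9, 11, 5].
Step 2: syndromes of r = [7, 0, 11, 8, 10] (all sums mod 13).
  S_0 = Σ v_i r_i = 6·7 + 8·0 + 9·11 + 11·8 + 5·10 = 279 ≡ 6.
  S_1 = Σ v_i α_i r_i = 6·4·7 + 8·2·0 + 9·10·11 + 11·9·8 + 5·1·10 = 2000 ≡ 11.
  α_i^2 mod 13 = [3, 4, 9, 3, 1].
  S_2 = Σ v_i α_i^2 r_i = 6·3·7 + 8·4·0 + 9·9·11 + 11·3·8 + 5·1·10 = 1331 ≡ 5.
  S = (6, 11, 5) ≠ 0, so r is not a codeword (an error is present).
Step 3: locate the error. For a single error e at position i, S_ℓ = v_i·e·α_i^ℓ, so α_err = S_1/S_0.
  S_0^{−1} = 6^{−1} = 11 (mod 13), so α_err = 11·11 = 121 ≡ 4 = α_1. Error position i = 1.
  Consistency check: S_2/S_1 = 5·6 = 30 ≡ 4 = α_err ✓ (single-error assumption holds).
Step 4: error magnitude e = S_0/v_1 = S_0·∏_{j≠1}(α_1 − α_j) = 6·11 = 66 ≡ 1 (mod 13).
Step 5: correct position 1: c_1 = r_1 − e = 7 − 1 ≡ 6 (mod 13). Hence c = [6, 0, 11, 8, 10].
  Check: interpolating c through the α_i gives m(x) = 7 + 3·x (degree < 2) with m(α_i) = c_i for every i, so c is indeed a codeword.


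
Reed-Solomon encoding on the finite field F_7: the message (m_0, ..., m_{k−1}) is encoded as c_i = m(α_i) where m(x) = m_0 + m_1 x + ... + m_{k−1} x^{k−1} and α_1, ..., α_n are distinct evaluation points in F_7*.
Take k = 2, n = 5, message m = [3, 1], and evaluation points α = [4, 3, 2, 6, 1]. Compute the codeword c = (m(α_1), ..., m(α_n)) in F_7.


c = [0, 6, 5, 2, 4]

Message polynomial: m(x) = 3 + 1·x (mod 7).
For each evaluation point α_i, compute m(α_i) mod 7:
  α_1 = 4: Horner steps 1 → 0, so m(4) = 0.
  α_2 = 3: Horner steps 1 → 6, so m(3) = 6.
  α_3 = 2: Horner steps 1 → 5, so m(2) = 5.
  α_4 = 6: Horner steps 1 → 2, so m(6) = 2.
  α_5 = 1: Horner steps 1 → 4, so m(1) = 4.
Codeword c = [0, 6, 5, 2, 4] ∈ F_7^5.
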